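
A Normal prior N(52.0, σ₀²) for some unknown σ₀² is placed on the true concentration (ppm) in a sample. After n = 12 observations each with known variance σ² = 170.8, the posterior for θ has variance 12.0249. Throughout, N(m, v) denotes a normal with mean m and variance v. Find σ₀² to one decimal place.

σ₀² = 77.5

For the Normal–Normal model with known σ², precisions add: τ_n = τ₀ + n/σ².
So 1/σ₀² = 1/12.0249 − 12/170.8 = 0.083161 − 0.070258 = 0.012903.
Hence σ₀² = 1/0.012903 ≈ 77.5.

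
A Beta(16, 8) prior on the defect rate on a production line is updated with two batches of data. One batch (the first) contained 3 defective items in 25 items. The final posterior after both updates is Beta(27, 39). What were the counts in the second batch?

Because Beta–binomial updating is additive in the counts, the combined data contributed (α_post−α_prior, β_post−β_prior) successes and failures.
Total across both batches: 27−16=11 defective items, 39−8=31 good items.
Subtract the first batch: 11−3=8 defective items and 31−22=9 good items.

8 defective items and 9 good items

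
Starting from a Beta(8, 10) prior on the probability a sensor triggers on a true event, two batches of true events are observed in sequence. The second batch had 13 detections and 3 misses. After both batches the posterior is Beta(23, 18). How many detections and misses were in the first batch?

Because Beta–binomial updating is additive in the counts, the combined data contributed (α_post−α_prior, β_post−β_prior) successes and failures.
Total across both batches: 23−8=15 detections, 18−10=8 misses.
Subtract the second batch: 15−13=2 detections and 8−3=5 misses.

2 detections and 5 misses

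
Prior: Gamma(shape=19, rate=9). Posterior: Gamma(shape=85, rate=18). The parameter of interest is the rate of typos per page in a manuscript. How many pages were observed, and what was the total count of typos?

n = 9 pages with total 66 typos

A Gamma(α, β) prior (rate parametrization) on a Poisson rate with n observations summing to S gives posterior Gamma(α+S, β+n).
Matching: Σxᵢ = 85 − 19 = 66 and n = 18 − 9 = 9.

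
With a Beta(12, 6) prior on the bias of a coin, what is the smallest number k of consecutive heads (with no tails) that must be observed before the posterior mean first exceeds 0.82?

After k heads and 0 tails the posterior is Beta(12+k, 6), with mean (12+k)/(12+6+k).
Set (12+k)/(18+k) > 0.82 and solve: k > (0.82·18 − 12)/(1 − 0.82) = 15.333.
The smallest integer exceeding 15.333 is 16.

k = 16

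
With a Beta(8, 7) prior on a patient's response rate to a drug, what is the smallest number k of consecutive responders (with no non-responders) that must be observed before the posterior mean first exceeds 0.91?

k = 63

After k responders and 0 non-responders the posterior is Beta(8+k, 7), with mean (8+k)/(8+7+k).
Set (8+k)/(15+k) > 0.91 and solve: k > (0.91·15 − 8)/(1 − 0.91) = 62.778.
The smallest integer exceeding 62.778 is 63, and checking k=63: (71)/(78) = 0.9103 > 0.91.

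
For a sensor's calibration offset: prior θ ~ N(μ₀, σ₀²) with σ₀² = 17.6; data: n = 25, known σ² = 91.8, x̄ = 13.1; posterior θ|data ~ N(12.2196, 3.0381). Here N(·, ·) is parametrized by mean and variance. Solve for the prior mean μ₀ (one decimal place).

μ₀ = 8.0

With known observation variance, the Normal–Normal posterior has precision τ_n = τ₀ + n/σ² and mean μ_n = (τ₀μ₀ + (n/σ²)x̄)/τ_n.
Here τ₀ = 1/17.6 = 0.056818 and τ_data = 25/91.8 = 0.272331, so τ_n = 0.329149.
Rearranging for μ₀: μ₀ = (μ_n·τ_n − τ_data·x̄)/τ₀ = (12.2196·0.329149 − 0.272331·13.1) / 0.056818 = 0.454533/0.056818 ≈ 8.0.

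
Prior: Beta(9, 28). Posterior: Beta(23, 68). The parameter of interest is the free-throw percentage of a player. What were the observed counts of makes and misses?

A Beta(a, b) prior with s successes and f failures in binomial data gives a Beta(a+s, b+f) posterior.
Match parameters: s=23−9=14, f=68−28=40.

14 makes and 40 misses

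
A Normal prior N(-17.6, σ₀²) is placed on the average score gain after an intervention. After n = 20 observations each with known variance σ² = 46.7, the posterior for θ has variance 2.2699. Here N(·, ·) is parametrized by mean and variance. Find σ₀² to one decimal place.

σ₀² = 81.4

Posterior precision equals prior precision plus data precision: 1/σ_n² = 1/σ₀² + n/σ².
So 1/σ₀² = 1/2.2699 − 20/46.7 = 0.440548 − 0.428266 = 0.012282.
Hence σ₀² = 1/0.012282 ≈ 81.4.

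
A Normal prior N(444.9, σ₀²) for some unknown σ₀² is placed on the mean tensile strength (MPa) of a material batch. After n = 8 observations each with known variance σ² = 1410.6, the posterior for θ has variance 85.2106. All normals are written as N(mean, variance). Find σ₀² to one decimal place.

σ₀² = 164.9

Posterior precision equals prior precision plus data precision: 1/σ_n² = 1/σ₀² + n/σ².
So 1/σ₀² = 1/85.2106 − 8/1410.6 = 0.011736 − 0.005671 = 0.006065.
Hence σ₀² = 1/0.006065 ≈ 164.9.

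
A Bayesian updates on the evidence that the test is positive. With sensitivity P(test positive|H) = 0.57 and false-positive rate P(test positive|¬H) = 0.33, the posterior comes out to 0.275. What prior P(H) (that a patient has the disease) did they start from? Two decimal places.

P(H) = 0.18

Bayes' rule in odds form gives O(H|E) = O(H)·[P(E|H)/P(E|¬H)], hence O(H) = O(H|E)/LR.
Posterior odds = 0.275/(1−0.275) = 0.3793. LR = 0.57/0.33 = 1.7273.
Prior odds = 0.3793/1.7273 = 0.2196, so P(H) = 0.2196/(1+0.2196) ≈ 0.18.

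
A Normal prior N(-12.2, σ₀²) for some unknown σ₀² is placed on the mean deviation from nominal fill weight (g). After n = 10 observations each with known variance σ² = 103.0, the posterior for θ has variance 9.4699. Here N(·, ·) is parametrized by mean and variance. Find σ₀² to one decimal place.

σ₀² = 117.5

Posterior precision equals prior precision plus data precision: 1/σ_n² = 1/σ₀² + n/σ².
So 1/σ₀² = 1/9.4699 − 10/103.0 = 0.105598 − 0.097087 = 0.008511.
Hence σ₀² = 1/0.008511 ≈ 117.5.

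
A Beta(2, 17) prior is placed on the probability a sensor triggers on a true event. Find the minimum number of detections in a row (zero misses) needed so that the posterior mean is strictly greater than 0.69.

k = 36

After k detections and 0 misses the posterior is Beta(2+k, 17), with mean (2+k)/(2+17+k).
Set (2+k)/(19+k) > 0.69 and solve: k > (0.69·19 − 2)/(1 − 0.69) = 35.839.
The smallest integer exceeding 35.839 is 36, and checking k=36: (38)/(55) = 0.6909 > 0.69.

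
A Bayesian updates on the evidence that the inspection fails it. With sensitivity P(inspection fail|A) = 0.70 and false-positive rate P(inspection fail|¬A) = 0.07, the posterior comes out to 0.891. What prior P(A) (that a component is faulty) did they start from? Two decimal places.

In odds form, posterior odds = prior odds × likelihood ratio, so prior odds = posterior odds ÷ LR.
Posterior odds = 0.891/(1−0.891) = 8.1743. LR = 0.70/0.07 = 10.0000.
Prior odds = 8.1743/10.0000 = 0.8174, so P(A) = 0.8174/(1+0.8174) ≈ 0.45.

P(A) = 0.45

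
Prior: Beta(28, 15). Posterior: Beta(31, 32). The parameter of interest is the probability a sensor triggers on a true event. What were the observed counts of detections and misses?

Under Beta–binomial conjugacy the posterior parameters are (a+s, b+f).
So s = 31 − 28 = 3 and f = 32 − 15 = 17.

3 detections and 17 misses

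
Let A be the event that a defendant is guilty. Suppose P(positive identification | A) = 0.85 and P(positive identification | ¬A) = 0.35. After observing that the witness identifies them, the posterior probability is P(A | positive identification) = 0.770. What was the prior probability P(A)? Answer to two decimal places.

Bayes' rule in odds form gives O(A|E) = O(A)·[P(E|A)/P(E|¬A)], hence O(A) = O(A|E)/LR.
Posterior odds = 0.770/(1−0.770) = 3.3478. LR = 0.85/0.35 = 2.4286.
Prior odds = 3.3478/2.4286 = 1.3785, so P(A) = 1.3785/(1+1.3785) ≈ 0.58.

P(A) = 0.58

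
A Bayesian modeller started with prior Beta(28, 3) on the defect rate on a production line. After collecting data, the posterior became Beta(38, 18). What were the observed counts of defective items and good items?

10 defective items and 15 good items

Beta is conjugate to the binomial likelihood: posterior = Beta(a+s, b+f).
Match parameters: s=38−28=10, f=18−3=15.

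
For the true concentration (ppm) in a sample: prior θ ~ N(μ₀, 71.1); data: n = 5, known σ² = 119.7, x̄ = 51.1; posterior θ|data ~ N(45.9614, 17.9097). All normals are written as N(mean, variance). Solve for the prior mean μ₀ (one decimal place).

μ₀ = 30.7

With known observation variance, the Normal–Normal posterior has precision τ_n = τ₀ + n/σ² and mean μ_n = (τ₀μ₀ + (n/σ²)x̄)/τ_n.
Here τ₀ = 1/71.1 = 0.014065 and τ_data = 5/119.7 = 0.041771, so τ_n = 0.055836.
Rearranging for μ₀: μ₀ = (μ_n·τ_n − τ_data·x̄)/τ₀ = (45.9614·0.055836 − 0.041771·51.1) / 0.014065 = 0.431803/0.014065 ≈ 30.7.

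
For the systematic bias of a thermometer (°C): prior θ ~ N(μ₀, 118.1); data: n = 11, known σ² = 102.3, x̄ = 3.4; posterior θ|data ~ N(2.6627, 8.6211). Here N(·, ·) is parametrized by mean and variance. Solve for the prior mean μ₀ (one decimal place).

μ₀ = -6.7

With known observation variance, the Normal–Normal posterior has precision τ_n = τ₀ + n/σ² and mean μ_n = (τ₀μ₀ + (n/σ²)x̄)/τ_n.
Here τ₀ = 1/118.1 = 0.008467 and τ_data = 11/102.3 = 0.107527, so τ_n = 0.115994.
Rearranging for μ₀: μ₀ = (μ_n·τ_n − τ_data·x̄)/τ₀ = (2.6627·0.115994 − 0.107527·3.4) / 0.008467 = -0.056735/0.008467 ≈ -6.7.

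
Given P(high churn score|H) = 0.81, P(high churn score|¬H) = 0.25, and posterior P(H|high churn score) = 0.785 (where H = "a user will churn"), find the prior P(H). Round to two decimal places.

In odds form, posterior odds = prior odds × likelihood ratio, so prior odds = posterior odds ÷ LR.
Posterior odds = 0.785/(1−0.785) = 3.6512. LR = 0.81/0.25 = 3.2400.
Prior odds = 3.6512/3.2400 = 1.1269, so P(H) = 1.1269/(1+1.1269) ≈ 0.53.

P(H) = 0.53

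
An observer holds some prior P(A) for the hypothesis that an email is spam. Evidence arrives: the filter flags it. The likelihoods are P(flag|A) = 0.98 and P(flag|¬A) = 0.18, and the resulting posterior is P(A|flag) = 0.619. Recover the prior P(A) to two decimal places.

P(A) = 0.23

Bayes' rule in odds form gives O(A|E) = O(A)·[P(E|A)/P(E|¬A)], hence O(A) = O(A|E)/LR.
Posterior odds = 0.619/(1−0.619) = 1.6247. LR = 0.98/0.18 = 5.4444.
Prior odds = 1.6247/5.4444 = 0.2984, so P(A) = 0.2984/(1+0.2984) ≈ 0.23.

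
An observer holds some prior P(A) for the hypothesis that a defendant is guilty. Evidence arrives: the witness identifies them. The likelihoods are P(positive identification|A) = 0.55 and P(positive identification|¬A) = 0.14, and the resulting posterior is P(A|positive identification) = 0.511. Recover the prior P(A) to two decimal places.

In odds form, posterior odds = prior odds × likelihood ratio, so prior odds = posterior odds ÷ LR.
Posterior odds = 0.511/(1−0.511) = 1.0450. LR = 0.55/0.14 = 3.9286.
Prior odds = 1.0450/3.9286 = 0.2660, so P(A) = 0.2660/(1+0.2660) ≈ 0.21.

P(A) = 0.21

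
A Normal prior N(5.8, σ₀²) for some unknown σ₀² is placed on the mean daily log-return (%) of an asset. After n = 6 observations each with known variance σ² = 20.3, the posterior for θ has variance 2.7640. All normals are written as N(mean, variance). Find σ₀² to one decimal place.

σ₀² = 15.1

Posterior precision equals prior precision plus data precision: 1/σ_n² = 1/σ₀² + n/σ².
So 1/σ₀² = 1/2.7640 − 6/20.3 = 0.361795 − 0.295567 = 0.066228.
Hence σ₀² = 1/0.066228 ≈ 15.1.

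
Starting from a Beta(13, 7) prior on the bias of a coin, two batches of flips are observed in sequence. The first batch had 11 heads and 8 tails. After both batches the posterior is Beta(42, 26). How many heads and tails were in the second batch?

18 heads and 11 tails

Sequential conjugate updates are equivalent to a single update on the pooled data, so total successes = posterior α − prior α and total failures = posterior β − prior β.
Total across both batches: 42−13=29 heads, 26−7=19 tails.
Subtract the first batch: 29−11=18 heads and 19−8=11 tails.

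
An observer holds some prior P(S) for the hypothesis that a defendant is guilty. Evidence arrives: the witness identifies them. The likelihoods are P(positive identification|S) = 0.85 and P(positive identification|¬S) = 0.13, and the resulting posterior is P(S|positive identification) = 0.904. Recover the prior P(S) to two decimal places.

Bayes' rule in odds form gives O(S|E) = O(S)·[P(E|S)/P(E|¬S)], hence O(S) = O(S|E)/LR.
Posterior odds = 0.904/(1−0.904) = 9.4167. LR = 0.85/0.13 = 6.5385.
Prior odds = 9.4167/6.5385 = 1.4402, so P(S) = 1.4402/(1+1.4402) ≈ 0.59.

P(S) = 0.59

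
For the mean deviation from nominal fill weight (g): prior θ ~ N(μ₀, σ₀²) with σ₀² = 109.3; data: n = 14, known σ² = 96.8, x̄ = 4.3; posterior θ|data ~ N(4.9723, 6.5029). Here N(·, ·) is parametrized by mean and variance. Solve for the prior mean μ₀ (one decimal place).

μ₀ = 15.6

The posterior mean is a precision-weighted average: μ_n = (τ₀μ₀ + τ_data·x̄)/(τ₀+τ_data), with τ₀=1/σ₀² and τ_data=n/σ².
Here τ₀ = 1/109.3 = 0.009149 and τ_data = 14/96.8 = 0.144628, so τ_n = 0.153777.
Rearranging for μ₀: μ₀ = (μ_n·τ_n − τ_data·x̄)/τ₀ = (4.9723·0.153777 − 0.144628·4.3) / 0.009149 = 0.142725/0.009149 ≈ 15.6.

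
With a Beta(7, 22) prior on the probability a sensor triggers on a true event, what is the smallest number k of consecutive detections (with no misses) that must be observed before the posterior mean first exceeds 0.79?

After k detections and 0 misses the posterior is Beta(7+k, 22), with mean (7+k)/(7+22+k).
Set (7+k)/(29+k) > 0.79 and solve: k > (0.79·29 − 7)/(1 − 0.79) = 75.762.
The smallest integer exceeding 75.762 is 76.

k = 76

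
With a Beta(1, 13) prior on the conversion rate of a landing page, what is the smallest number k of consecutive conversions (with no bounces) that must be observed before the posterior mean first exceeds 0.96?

After k conversions and 0 bounces the posterior is Beta(1+k, 13), with mean (1+k)/(1+13+k).
Set (1+k)/(14+k) > 0.96 and solve: k > (0.96·14 − 1)/(1 − 0.96) = 311.000.
The smallest integer exceeding 311.000 is 312, and checking k=312: (313)/(326) = 0.9601 > 0.96.

k = 312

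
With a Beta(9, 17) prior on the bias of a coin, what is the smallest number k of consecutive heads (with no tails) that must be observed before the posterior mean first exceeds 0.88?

k = 116

After k heads and 0 tails the posterior is Beta(9+k, 17), with mean (9+k)/(9+17+k).
Set (9+k)/(26+k) > 0.88 and solve: k > (0.88·26 − 9)/(1 − 0.88) = 115.667.
The smallest integer exceeding 115.667 is 116, and checking k=116: (125)/(142) = 0.8803 > 0.88.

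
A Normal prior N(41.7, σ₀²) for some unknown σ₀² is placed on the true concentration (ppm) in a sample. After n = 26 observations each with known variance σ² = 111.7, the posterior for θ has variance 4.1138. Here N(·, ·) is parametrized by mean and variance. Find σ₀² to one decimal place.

For the Normal–Normal model with known σ², precisions add: τ_n = τ₀ + n/σ².
So 1/σ₀² = 1/4.1138 − 26/111.7 = 0.243084 − 0.232766 = 0.010318.
Hence σ₀² = 1/0.010318 ≈ 96.9.

σ₀² = 96.9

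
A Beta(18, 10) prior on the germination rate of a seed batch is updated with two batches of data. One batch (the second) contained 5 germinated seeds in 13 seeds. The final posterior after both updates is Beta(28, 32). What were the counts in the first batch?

Because Beta–binomial updating is additive in the counts, the combined data contributed (α_post−α_prior, β_post−β_prior) successes and failures.
Total across both batches: 28−18=10 germinated seeds, 32−10=22 non-germinating seeds.
Subtract the second batch: 10−5=5 germinated seeds and 22−8=14 non-germinating seeds.

5 germinated seeds and 14 non-germinating seeds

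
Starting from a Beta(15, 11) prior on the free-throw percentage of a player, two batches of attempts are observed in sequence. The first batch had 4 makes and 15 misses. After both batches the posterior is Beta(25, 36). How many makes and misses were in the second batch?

6 makes and 10 misses

Because Beta–binomial updating is additive in the counts, the combined data contributed (α_post−α_prior, β_post−β_prior) successes and failures.
Total across both batches: 25−15=10 makes, 36−11=25 misses.
Subtract the first batch: 10−4=6 makes and 25−15=10 misses.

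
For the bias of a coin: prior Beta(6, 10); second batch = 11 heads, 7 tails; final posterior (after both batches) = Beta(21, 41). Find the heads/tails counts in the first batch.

Sequential conjugate updates are equivalent to a single update on the pooled data, so total successes = posterior α − prior α and total failures = posterior β − prior β.
Total across both batches: 21−6=15 heads, 41−10=31 tails.
Subtract the second batch: 15−11=4 heads and 31−7=24 tails.

4 heads and 24 tails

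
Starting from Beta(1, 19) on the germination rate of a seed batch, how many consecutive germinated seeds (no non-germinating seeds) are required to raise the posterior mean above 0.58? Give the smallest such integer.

k = 26

After k germinated seeds and 0 non-germinating seeds the posterior is Beta(1+k, 19), with mean (1+k)/(1+19+k).
Set (1+k)/(20+k) > 0.58 and solve: k > (0.58·20 − 1)/(1 − 0.58) = 25.238.
The smallest integer exceeding 25.238 is 26.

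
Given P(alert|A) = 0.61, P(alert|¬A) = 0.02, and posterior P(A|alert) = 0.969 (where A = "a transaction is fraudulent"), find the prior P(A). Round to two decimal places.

P(A) = 0.51

Bayes' rule in odds form gives O(A|E) = O(A)·[P(E|A)/P(E|¬A)], hence O(A) = O(A|E)/LR.
Posterior odds = 0.969/(1−0.969) = 31.2581. LR = 0.61/0.02 = 30.5000.
Prior odds = 31.2581/30.5000 = 1.0249, so P(A) = 1.0249/(1+1.0249) ≈ 0.51.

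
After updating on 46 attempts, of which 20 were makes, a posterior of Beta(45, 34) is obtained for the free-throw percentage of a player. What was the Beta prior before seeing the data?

Beta is conjugate to the binomial likelihood: posterior = Beta(a+s, b+f).
So a = 45 − 20 = 25 and b = 34 − 26 = 8.

Beta(25, 8)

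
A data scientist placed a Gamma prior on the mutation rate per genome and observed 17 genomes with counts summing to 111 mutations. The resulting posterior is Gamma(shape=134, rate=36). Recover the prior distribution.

Gamma(shape=23, rate=19)

Gamma–Poisson conjugacy: posterior shape = α + Σxᵢ, posterior rate = β + n.
So α = 134 − 111 = 23 and β = 36 − 17 = 19.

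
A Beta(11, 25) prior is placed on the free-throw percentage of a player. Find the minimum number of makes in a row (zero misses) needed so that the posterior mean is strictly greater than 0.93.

k = 322

After k makes and 0 misses the posterior is Beta(11+k, 25), with mean (11+k)/(11+25+k).
Set (11+k)/(36+k) > 0.93 and solve: k > (0.93·36 − 11)/(1 − 0.93) = 321.143.
The smallest integer exceeding 321.143 is 322, and checking k=322: (333)/(358) = 0.9302 > 0.93.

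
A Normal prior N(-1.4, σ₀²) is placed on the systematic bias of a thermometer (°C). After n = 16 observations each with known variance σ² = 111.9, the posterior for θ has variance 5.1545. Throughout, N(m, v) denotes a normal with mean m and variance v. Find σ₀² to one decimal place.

Posterior precision equals prior precision plus data precision: 1/σ_n² = 1/σ₀² + n/σ².
So 1/σ₀² = 1/5.1545 − 16/111.9 = 0.194005 − 0.142985 = 0.051020.
Hence σ₀² = 1/0.051020 ≈ 19.6.

σ₀² = 19.6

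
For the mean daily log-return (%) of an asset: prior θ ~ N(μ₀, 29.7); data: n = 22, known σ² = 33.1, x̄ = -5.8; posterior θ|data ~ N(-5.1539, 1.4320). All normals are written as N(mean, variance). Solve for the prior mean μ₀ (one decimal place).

μ₀ = 7.6

With known observation variance, the Normal–Normal posterior has precision τ_n = τ₀ + n/σ² and mean μ_n = (τ₀μ₀ + (n/σ²)x̄)/τ_n.
Here τ₀ = 1/29.7 = 0.033670 and τ_data = 22/33.1 = 0.664653, so τ_n = 0.698323.
Rearranging for μ₀: μ₀ = (μ_n·τ_n − τ_data·x̄)/τ₀ = (-5.1539·0.698323 − 0.664653·-5.8) / 0.033670 = 0.255900/0.033670 ≈ 7.6.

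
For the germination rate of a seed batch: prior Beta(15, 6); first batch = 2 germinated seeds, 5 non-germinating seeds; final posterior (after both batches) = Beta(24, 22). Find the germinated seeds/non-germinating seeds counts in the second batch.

Because Beta–binomial updating is additive in the counts, the combined data contributed (α_post−α_prior, β_post−β_prior) successes and failures.
Total across both batches: 24−15=9 germinated seeds, 22−6=16 non-germinating seeds.
Subtract the first batch: 9−2=7 germinated seeds and 16−5=11 non-germinating seeds.

7 germinated seeds and 11 non-germinating seeds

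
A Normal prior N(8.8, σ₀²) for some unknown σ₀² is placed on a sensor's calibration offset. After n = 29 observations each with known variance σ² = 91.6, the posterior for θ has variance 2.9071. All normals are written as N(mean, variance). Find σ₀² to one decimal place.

For the Normal–Normal model with known σ², precisions add: τ_n = τ₀ + n/σ².
So 1/σ₀² = 1/2.9071 − 29/91.6 = 0.343985 − 0.316594 = 0.027391.
Hence σ₀² = 1/0.027391 ≈ 36.5.

σ₀² = 36.5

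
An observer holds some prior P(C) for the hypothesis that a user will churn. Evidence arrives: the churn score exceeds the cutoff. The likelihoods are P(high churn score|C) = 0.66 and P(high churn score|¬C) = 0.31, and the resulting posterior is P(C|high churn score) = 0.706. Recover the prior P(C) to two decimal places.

P(C) = 0.53

Bayes' rule in odds form gives O(C|E) = O(C)·[P(E|C)/P(E|¬C)], hence O(C) = O(C|E)/LR.
Posterior odds = 0.706/(1−0.706) = 2.4014. LR = 0.66/0.31 = 2.1290.
Prior odds = 2.4014/2.1290 = 1.1279, so P(C) = 1.1279/(1+1.1279) ≈ 0.53.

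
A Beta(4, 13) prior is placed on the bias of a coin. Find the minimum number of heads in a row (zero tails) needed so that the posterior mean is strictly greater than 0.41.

After k heads and 0 tails the posterior is Beta(4+k, 13), with mean (4+k)/(4+13+k).
Set (4+k)/(17+k) > 0.41 and solve: k > (0.41·17 − 4)/(1 − 0.41) = 5.034.
The smallest integer exceeding 5.034 is 6.

k = 6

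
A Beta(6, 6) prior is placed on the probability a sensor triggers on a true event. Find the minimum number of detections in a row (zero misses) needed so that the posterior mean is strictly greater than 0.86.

After k detections and 0 misses the posterior is Beta(6+k, 6), with mean (6+k)/(6+6+k).
Set (6+k)/(12+k) > 0.86 and solve: k > (0.86·12 − 6)/(1 − 0.86) = 30.857.
The smallest integer exceeding 30.857 is 31.

k = 31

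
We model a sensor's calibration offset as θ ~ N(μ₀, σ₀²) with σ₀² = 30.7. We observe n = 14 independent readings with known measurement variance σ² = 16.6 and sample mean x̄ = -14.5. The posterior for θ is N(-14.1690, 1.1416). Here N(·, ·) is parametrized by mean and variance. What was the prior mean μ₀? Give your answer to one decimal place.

With known observation variance, the Normal–Normal posterior has precision τ_n = τ₀ + n/σ² and mean μ_n = (τ₀μ₀ + (n/σ²)x̄)/τ_n.
Here τ₀ = 1/30.7 = 0.032573 and τ_data = 14/16.6 = 0.843373, so τ_n = 0.875946.
Rearranging for μ₀: μ₀ = (μ_n·τ_n − τ_data·x̄)/τ₀ = (-14.1690·0.875946 − 0.843373·-14.5) / 0.032573 = -0.182370/0.032573 ≈ -5.6.

μ₀ = -5.6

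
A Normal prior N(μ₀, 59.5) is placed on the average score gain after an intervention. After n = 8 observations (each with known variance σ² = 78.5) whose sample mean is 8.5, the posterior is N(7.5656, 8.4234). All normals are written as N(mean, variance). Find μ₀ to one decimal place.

The posterior mean is a precision-weighted average: μ_n = (τ₀μ₀ + τ_data·x̄)/(τ₀+τ_data), with τ₀=1/σ₀² and τ_data=n/σ².
Here τ₀ = 1/59.5 = 0.016807 and τ_data = 8/78.5 = 0.101911, so τ_n = 0.118718.
Rearranging for μ₀: μ₀ = (μ_n·τ_n − τ_data·x̄)/τ₀ = (7.5656·0.118718 − 0.101911·8.5) / 0.016807 = 0.031929/0.016807 ≈ 1.9.

μ₀ = 1.9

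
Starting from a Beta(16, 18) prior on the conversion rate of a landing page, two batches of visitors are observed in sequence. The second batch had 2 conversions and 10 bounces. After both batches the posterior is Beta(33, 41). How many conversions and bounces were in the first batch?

15 conversions and 13 bounces

Because Beta–binomial updating is additive in the counts, the combined data contributed (α_post−α_prior, β_post−β_prior) successes and failures.
Total across both batches: 33−16=17 conversions, 41−18=23 bounces.
Subtract the second batch: 17−2=15 conversions and 23−10=13 bounces.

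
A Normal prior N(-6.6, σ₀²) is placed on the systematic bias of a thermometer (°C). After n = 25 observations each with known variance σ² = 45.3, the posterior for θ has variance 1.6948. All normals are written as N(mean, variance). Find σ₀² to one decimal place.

σ₀² = 26.2

Posterior precision equals prior precision plus data precision: 1/σ_n² = 1/σ₀² + n/σ².
So 1/σ₀² = 1/1.6948 − 25/45.3 = 0.590040 − 0.551876 = 0.038164.
Hence σ₀² = 1/0.038164 ≈ 26.2.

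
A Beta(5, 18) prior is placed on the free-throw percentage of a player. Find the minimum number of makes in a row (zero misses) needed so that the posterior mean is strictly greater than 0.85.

After k makes and 0 misses the posterior is Beta(5+k, 18), with mean (5+k)/(5+18+k).
Set (5+k)/(23+k) > 0.85 and solve: k > (0.85·23 − 5)/(1 − 0.85) = 97.000.
The smallest integer exceeding 97.000 is 98.

k = 98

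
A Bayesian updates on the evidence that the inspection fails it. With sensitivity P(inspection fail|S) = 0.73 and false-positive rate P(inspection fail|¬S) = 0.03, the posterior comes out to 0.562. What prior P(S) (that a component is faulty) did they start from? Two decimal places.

P(S) = 0.05

Bayes' rule in odds form gives O(S|E) = O(S)·[P(E|S)/P(E|¬S)], hence O(S) = O(S|E)/LR.
Posterior odds = 0.562/(1−0.562) = 1.2831. LR = 0.73/0.03 = 24.3333.
Prior odds = 1.2831/24.3333 = 0.0527, so P(S) = 0.0527/(1+0.0527) ≈ 0.05.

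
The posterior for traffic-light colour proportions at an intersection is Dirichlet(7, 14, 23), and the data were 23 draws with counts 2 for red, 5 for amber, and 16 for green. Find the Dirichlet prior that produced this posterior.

Dirichlet(5, 9, 7)

For a Dirichlet(α) prior with multinomial counts c, the posterior is Dirichlet(α + c) componentwise.
Subtract each count from the matching posterior parameter: 7−2=5, 14−5=9, 23−16=7.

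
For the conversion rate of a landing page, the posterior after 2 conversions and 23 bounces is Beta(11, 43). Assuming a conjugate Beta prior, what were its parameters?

A Beta(a, b) prior with s successes and f failures in binomial data gives a Beta(a+s, b+f) posterior.
So a = 11 − 2 = 9 and b = 43 − 23 = 20.

Beta(9, 20)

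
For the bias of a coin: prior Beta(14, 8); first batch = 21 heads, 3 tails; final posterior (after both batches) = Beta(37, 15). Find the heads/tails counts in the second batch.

2 heads and 4 tails

Because Beta–binomial updating is additive in the counts, the combined data contributed (α_post−α_prior, β_post−β_prior) successes and failures.
Total across both batches: 37−14=23 heads, 15−8=7 tails.
Subtract the first batch: 23−21=2 heads and 7−3=4 tails.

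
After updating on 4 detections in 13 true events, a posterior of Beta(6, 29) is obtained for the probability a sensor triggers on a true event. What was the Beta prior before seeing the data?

Under Beta–binomial conjugacy the posterior parameters are (α+s, β+f).
Subtract the data counts: 6−4=2, 29−9=20.

Beta(2, 20)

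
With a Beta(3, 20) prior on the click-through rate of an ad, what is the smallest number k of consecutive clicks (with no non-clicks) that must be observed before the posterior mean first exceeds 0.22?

After k clicks and 0 non-clicks the posterior is Beta(3+k, 20), with mean (3+k)/(3+20+k).
Set (3+k)/(23+k) > 0.22 and solve: k > (0.22·23 − 3)/(1 − 0.22) = 2.641.
The smallest integer exceeding 2.641 is 3.

k = 3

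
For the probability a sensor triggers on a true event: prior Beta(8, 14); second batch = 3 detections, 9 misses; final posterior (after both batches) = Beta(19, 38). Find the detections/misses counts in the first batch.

Sequential conjugate updates are equivalent to a single update on the pooled data, so total successes = posterior α − prior α and total failures = posterior β − prior β.
Total across both batches: 19−8=11 detections, 38−14=24 misses.
Subtract the second batch: 11−3=8 detections and 24−9=15 misses.

8 detections and 15 misses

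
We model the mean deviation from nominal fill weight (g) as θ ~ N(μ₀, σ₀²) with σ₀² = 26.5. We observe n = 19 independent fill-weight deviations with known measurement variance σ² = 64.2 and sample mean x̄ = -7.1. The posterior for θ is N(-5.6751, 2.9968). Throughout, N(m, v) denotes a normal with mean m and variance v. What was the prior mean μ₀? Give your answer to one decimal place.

With known observation variance, the Normal–Normal posterior has precision τ_n = τ₀ + n/σ² and mean μ_n = (τ₀μ₀ + (n/σ²)x̄)/τ_n.
Here τ₀ = 1/26.5 = 0.037736 and τ_data = 19/64.2 = 0.295950, so τ_n = 0.333686.
Rearranging for μ₀: μ₀ = (μ_n·τ_n − τ_data·x̄)/τ₀ = (-5.6751·0.333686 − 0.295950·-7.1) / 0.037736 = 0.207544/0.037736 ≈ 5.5.

μ₀ = 5.5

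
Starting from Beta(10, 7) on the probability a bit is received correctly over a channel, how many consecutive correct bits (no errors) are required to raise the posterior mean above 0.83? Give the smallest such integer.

After k correct bits and 0 errors the posterior is Beta(10+k, 7), with mean (10+k)/(10+7+k).
Set (10+k)/(17+k) > 0.83 and solve: k > (0.83·17 − 10)/(1 − 0.83) = 24.176.
The smallest integer exceeding 24.176 is 25, and checking k=25: (35)/(42) = 0.8333 > 0.83.

k = 25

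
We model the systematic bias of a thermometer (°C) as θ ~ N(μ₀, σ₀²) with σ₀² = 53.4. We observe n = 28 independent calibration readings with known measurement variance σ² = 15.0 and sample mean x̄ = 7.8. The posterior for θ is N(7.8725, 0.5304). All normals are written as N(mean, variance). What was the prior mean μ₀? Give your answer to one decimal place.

μ₀ = 15.1

The posterior mean is a precision-weighted average: μ_n = (τ₀μ₀ + τ_data·x̄)/(τ₀+τ_data), with τ₀=1/σ₀² and τ_data=n/σ².
Here τ₀ = 1/53.4 = 0.018727 and τ_data = 28/15.0 = 1.866667, so τ_n = 1.885394.
Rearranging for μ₀: μ₀ = (μ_n·τ_n − τ_data·x̄)/τ₀ = (7.8725·1.885394 − 1.866667·7.8) / 0.018727 = 0.282762/0.018727 ≈ 15.1.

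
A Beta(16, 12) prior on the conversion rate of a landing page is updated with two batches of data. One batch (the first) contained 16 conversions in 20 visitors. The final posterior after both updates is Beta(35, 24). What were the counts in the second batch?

3 conversions and 8 bounces

Because Beta–binomial updating is additive in the counts, the combined data contributed (α_post−α_prior, β_post−β_prior) successes and failures.
Total across both batches: 35−16=19 conversions, 24−12=12 bounces.
Subtract the first batch: 19−16=3 conversions and 12−4=8 bounces.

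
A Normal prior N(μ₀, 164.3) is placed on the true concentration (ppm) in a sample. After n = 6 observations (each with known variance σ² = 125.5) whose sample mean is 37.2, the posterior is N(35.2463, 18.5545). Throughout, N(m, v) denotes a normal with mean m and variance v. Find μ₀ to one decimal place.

With known observation variance, the Normal–Normal posterior has precision τ_n = τ₀ + n/σ² and mean μ_n = (τ₀μ₀ + (n/σ²)x̄)/τ_n.
Here τ₀ = 1/164.3 = 0.006086 and τ_data = 6/125.5 = 0.047809, so τ_n = 0.053895.
Rearranging for μ₀: μ₀ = (μ_n·τ_n − τ_data·x̄)/τ₀ = (35.2463·0.053895 − 0.047809·37.2) / 0.006086 = 0.121105/0.006086 ≈ 19.9.

μ₀ = 19.9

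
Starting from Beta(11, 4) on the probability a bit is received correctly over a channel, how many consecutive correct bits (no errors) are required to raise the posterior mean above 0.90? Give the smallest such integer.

After k correct bits and 0 errors the posterior is Beta(11+k, 4), with mean (11+k)/(11+4+k).
Set (11+k)/(15+k) > 0.90 and solve: k > (0.90·15 − 11)/(1 − 0.90) = 25.000.
The smallest integer exceeding 25.000 is 26, and checking k=26: (37)/(41) = 0.9024 > 0.90.

k = 26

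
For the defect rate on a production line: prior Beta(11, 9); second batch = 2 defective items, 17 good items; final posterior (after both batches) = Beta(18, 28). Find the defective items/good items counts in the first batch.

5 defective items and 2 good items

Because Beta–binomial updating is additive in the counts, the combined data contributed (α_post−α_prior, β_post−β_prior) successes and failures.
Total across both batches: 18−11=7 defective items, 28−9=19 good items.
Subtract the second batch: 7−2=5 defective items and 19−17=2 good items.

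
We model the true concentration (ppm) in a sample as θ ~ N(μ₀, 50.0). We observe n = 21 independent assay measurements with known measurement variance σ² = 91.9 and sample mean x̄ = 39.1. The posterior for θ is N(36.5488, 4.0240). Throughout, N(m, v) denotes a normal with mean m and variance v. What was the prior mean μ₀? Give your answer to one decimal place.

The posterior mean is a precision-weighted average: μ_n = (τ₀μ₀ + τ_data·x̄)/(τ₀+τ_data), with τ₀=1/σ₀² and τ_data=n/σ².
Here τ₀ = 1/50.0 = 0.020000 and τ_data = 21/91.9 = 0.228509, so τ_n = 0.248509.
Rearranging for μ₀: μ₀ = (μ_n·τ_n − τ_data·x̄)/τ₀ = (36.5488·0.248509 − 0.228509·39.1) / 0.020000 = 0.148004/0.020000 ≈ 7.4.

μ₀ = 7.4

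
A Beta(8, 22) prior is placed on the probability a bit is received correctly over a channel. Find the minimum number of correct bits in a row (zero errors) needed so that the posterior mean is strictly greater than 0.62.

k = 28

After k correct bits and 0 errors the posterior is Beta(8+k, 22), with mean (8+k)/(8+22+k).
Set (8+k)/(30+k) > 0.62 and solve: k > (0.62·30 − 8)/(1 − 0.62) = 27.895.
The smallest integer exceeding 27.895 is 28.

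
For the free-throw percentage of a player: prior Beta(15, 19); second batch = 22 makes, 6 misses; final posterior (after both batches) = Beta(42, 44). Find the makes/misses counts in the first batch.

Sequential conjugate updates are equivalent to a single update on the pooled data, so total successes = posterior α − prior α and total failures = posterior β − prior β.
Total across both batches: 42−15=27 makes, 44−19=25 misses.
Subtract the second batch: 27−22=5 makes and 25−6=19 misses.

5 makes and 19 misses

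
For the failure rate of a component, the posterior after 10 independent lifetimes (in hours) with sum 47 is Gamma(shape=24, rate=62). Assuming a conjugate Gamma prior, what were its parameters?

Gamma(shape=14, rate=15)

For an exponential likelihood with a Gamma(α, β) prior on the rate, n observations with total T give posterior Gamma(α+n, β+T).
So α = 24 − 10 = 14 and β = 62 − 47 = 15.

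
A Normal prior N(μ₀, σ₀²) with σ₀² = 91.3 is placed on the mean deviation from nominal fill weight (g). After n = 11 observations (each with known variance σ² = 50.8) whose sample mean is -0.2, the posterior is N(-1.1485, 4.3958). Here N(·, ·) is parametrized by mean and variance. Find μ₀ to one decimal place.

μ₀ = -19.9

The posterior mean is a precision-weighted average: μ_n = (τ₀μ₀ + τ_data·x̄)/(τ₀+τ_data), with τ₀=1/σ₀² and τ_data=n/σ².
Here τ₀ = 1/91.3 = 0.010953 and τ_data = 11/50.8 = 0.216535, so τ_n = 0.227488.
Rearranging for μ₀: μ₀ = (μ_n·τ_n − τ_data·x̄)/τ₀ = (-1.1485·0.227488 − 0.216535·-0.2) / 0.010953 = -0.217963/0.010953 ≈ -19.9.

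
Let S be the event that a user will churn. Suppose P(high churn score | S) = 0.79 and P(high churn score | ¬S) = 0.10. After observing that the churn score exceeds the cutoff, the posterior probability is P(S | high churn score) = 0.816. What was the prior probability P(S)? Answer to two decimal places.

Bayes' rule in odds form gives O(S|E) = O(S)·[P(E|S)/P(E|¬S)], hence O(S) = O(S|E)/LR.
Posterior odds = 0.816/(1−0.816) = 4.4348. LR = 0.79/0.10 = 7.9000.
Prior odds = 4.4348/7.9000 = 0.5614, so P(S) = 0.5614/(1+0.5614) ≈ 0.36.

P(S) = 0.36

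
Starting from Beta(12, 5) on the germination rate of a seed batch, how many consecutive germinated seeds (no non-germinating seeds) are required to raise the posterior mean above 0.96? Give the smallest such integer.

After k germinated seeds and 0 non-germinating seeds the posterior is Beta(12+k, 5), with mean (12+k)/(12+5+k).
Set (12+k)/(17+k) > 0.96 and solve: k > (0.96·17 − 12)/(1 − 0.96) = 108.000.
The smallest integer exceeding 108.000 is 109.

k = 109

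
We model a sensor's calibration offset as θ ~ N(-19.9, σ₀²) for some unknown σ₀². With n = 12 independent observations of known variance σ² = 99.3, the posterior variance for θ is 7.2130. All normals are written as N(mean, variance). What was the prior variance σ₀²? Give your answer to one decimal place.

For the Normal–Normal model with known σ², precisions add: τ_n = τ₀ + n/σ².
So 1/σ₀² = 1/7.2130 − 12/99.3 = 0.138639 − 0.120846 = 0.017793.
Hence σ₀² = 1/0.017793 ≈ 56.2.

σ₀² = 56.2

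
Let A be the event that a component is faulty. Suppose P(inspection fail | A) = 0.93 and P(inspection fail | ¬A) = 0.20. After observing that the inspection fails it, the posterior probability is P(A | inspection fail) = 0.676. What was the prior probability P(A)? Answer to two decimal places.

P(A) = 0.31

In odds form, posterior odds = prior odds × likelihood ratio, so prior odds = posterior odds ÷ LR.
Posterior odds = 0.676/(1−0.676) = 2.0864. LR = 0.93/0.20 = 4.6500.
Prior odds = 2.0864/4.6500 = 0.4487, so P(A) = 0.4487/(1+0.4487) ≈ 0.31.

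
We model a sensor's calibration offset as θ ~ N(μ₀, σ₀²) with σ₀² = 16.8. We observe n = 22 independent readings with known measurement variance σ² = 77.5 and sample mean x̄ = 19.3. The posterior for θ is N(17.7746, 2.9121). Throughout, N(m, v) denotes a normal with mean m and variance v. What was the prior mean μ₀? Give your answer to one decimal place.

μ₀ = 10.5

With known observation variance, the Normal–Normal posterior has precision τ_n = τ₀ + n/σ² and mean μ_n = (τ₀μ₀ + (n/σ²)x̄)/τ_n.
Here τ₀ = 1/16.8 = 0.059524 and τ_data = 22/77.5 = 0.283871, so τ_n = 0.343395.
Rearranging for μ₀: μ₀ = (μ_n·τ_n − τ_data·x̄)/τ₀ = (17.7746·0.343395 − 0.283871·19.3) / 0.059524 = 0.624998/0.059524 ≈ 10.5.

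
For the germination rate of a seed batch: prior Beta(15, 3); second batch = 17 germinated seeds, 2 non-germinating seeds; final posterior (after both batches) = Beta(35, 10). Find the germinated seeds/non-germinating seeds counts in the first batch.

3 germinated seeds and 5 non-germinating seeds

Because Beta–binomial updating is additive in the counts, the combined data contributed (α_post−α_prior, β_post−β_prior) successes and failures.
Total across both batches: 35−15=20 germinated seeds, 10−3=7 non-germinating seeds.
Subtract the second batch: 20−17=3 germinated seeds and 7−2=5 non-germinating seeds.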